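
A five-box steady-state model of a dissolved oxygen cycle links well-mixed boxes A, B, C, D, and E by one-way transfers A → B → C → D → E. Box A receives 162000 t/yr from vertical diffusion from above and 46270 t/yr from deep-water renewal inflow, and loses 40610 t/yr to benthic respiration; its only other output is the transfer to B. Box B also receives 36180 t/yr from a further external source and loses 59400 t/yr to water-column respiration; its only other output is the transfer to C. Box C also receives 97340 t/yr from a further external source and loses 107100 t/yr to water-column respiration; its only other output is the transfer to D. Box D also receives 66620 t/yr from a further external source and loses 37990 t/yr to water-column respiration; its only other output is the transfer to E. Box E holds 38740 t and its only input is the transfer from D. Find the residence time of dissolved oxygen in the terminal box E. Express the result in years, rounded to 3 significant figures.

Box A: F(A→B) = (162000 + 46270) − 40610 = 167660 t/yr.
Box B: F(B→C) = (167660 + 36180) − 59400 = 144440 t/yr.
Box C: F(C→D) = (144440 + 97340) − 107100 = 134680 t/yr.
Box D: F(D→E) = (134680 + 66620) − 37990 = 163310 t/yr.
Box E throughput = its input = 163310 t/yr; τ = 38740 / 163310 = 0.2372 yr.

0.237 yr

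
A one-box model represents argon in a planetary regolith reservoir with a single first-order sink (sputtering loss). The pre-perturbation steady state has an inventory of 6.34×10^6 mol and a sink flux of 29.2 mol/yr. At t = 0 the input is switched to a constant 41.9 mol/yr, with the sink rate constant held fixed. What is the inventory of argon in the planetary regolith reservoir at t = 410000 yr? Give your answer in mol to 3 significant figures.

8.68×10^6 mol

Residence time τ = M₀/F₀ = 217100 yr. The eventual steady state is M_∞ = M₀·(F₁/F₀) = 6.34×10^6 × 41.9/29.2 = 9.0975×10^6 mol.
The anomaly ΔM(t) = M(t) − M_∞ decays as ΔM₀·e^(−t/τ) with ΔM₀ = 6.34×10^6 − 9.0975×10^6 = −2.757×10^6 mol.
At t = 410000 yr, e^(−t/τ) = e^(−1.888) = 0.1513, so ΔM = −417300 mol and M = 9.0975×10^6 − 417300 = 8.6802×10^6 mol.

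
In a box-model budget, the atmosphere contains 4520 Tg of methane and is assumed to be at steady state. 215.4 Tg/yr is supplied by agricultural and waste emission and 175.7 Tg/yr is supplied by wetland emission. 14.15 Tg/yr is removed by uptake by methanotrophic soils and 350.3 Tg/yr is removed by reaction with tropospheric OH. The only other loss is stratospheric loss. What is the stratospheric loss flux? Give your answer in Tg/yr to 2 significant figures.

27 Tg/yr

At steady state ΣF_in = ΣF_out.
ΣF_in = 215.4 + 175.7 = 391.10 Tg/yr.
Stratospheric loss flux = ΣF_in − (14.15 + 350.3) = 391.10 − 364.4 = 26.65 Tg/yr.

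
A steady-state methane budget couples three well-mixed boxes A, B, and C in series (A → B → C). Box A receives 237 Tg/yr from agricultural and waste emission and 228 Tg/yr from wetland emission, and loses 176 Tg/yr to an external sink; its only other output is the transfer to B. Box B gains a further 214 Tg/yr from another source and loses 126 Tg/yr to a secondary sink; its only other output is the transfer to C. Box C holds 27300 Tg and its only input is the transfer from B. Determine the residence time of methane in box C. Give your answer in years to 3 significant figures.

72.4 yr

Box A: F(A→B) = (237 + 228) − 176 = 289.00 Tg/yr.
Box B: F(B→C) = (289.00 + 214) − 126 = 377.00 Tg/yr.
Box C throughput = its input = 377.00 Tg/yr; τ = 27300 / 377.00 = 72.41 yr.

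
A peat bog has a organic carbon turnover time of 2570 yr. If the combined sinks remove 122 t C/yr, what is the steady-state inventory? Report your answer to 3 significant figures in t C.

314000 t C

τ = M/F ⇒ M = τ × F = 2570 × 122 = 313500 t C.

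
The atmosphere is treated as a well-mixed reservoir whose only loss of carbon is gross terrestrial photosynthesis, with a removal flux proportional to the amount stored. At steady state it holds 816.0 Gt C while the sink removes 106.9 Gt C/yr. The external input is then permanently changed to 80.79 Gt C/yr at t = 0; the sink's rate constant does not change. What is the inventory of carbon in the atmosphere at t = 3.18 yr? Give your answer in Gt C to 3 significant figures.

748 Gt C

Residence time τ = M₀/F₀ = 7.633 yr. The eventual steady state is M_∞ = M₀·(F₁/F₀) = 816.0 × 80.79/106.9 = 616.69 Gt C.
The anomaly ΔM(t) = M(t) − M_∞ decays as ΔM₀·e^(−t/τ) with ΔM₀ = 816.0 − 616.69 = 199.3 Gt C.
At t = 3.18 yr, e^(−t/τ) = e^(−0.4166) = 0.6593, so ΔM = 131.4 Gt C and M = 616.69 + 131.4 = 748.09 Gt C.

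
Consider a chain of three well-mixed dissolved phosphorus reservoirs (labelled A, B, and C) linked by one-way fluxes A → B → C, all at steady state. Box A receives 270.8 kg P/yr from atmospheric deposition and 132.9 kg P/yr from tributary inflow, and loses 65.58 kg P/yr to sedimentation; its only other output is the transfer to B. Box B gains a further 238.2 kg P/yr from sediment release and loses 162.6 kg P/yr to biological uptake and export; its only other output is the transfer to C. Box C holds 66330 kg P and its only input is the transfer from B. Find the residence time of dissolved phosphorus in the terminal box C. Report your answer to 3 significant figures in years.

Box A: F(A→B) = (270.8 + 132.9) − 65.58 = 338.12 kg P/yr.
Box B: F(B→C) = (338.12 + 238.2) − 162.6 = 413.72 kg P/yr.
Box C throughput = its input = 413.72 kg P/yr; τ = 66330 / 413.72 = 160.3 yr.

160 yr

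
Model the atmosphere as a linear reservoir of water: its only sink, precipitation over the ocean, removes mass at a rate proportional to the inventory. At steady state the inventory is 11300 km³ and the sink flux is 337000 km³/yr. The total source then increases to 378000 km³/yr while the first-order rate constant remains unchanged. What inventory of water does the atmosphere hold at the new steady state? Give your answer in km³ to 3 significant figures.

12700 km³

Rate constant k = F/M = 337000 / 11300 = 29.82 yr⁻¹.
At the new steady state, source = k·M_new ⇒ M_new = 378000 / 29.82 = 12670 km³.
(Equivalently M_new = M × F_new/F_old = 11300 × 378000/337000.)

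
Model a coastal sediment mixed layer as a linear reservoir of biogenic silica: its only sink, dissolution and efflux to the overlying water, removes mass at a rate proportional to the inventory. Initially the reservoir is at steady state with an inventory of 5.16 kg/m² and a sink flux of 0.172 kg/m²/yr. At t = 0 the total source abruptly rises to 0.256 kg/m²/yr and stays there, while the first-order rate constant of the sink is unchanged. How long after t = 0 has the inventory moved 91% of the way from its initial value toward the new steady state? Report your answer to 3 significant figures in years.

τ = M₀/F₀ = 5.16/0.172 = 30.00 yr.
The remaining gap fraction is e^(−t/τ); 91% covered ⇒ e^(−t/τ) = 0.0900.
t = −τ ln(0.0900) = 30.00 × 2.408 = 72.24 yr.

72.2 yr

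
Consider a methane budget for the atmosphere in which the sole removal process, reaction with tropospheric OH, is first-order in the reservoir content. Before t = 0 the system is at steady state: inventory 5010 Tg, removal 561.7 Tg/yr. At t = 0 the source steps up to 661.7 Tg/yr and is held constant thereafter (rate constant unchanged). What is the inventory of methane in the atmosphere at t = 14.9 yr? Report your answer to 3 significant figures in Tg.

5730 Tg

The sink rate constant is k = F₀/M₀ = 561.7/5010 = 0.1121 yr⁻¹.
Solving dM/dt = F₁ − kM with M(0) = M₀ gives M(t) = F₁/k + (M₀ − F₁/k)·e^(−kt).
F₁/k = 661.7/0.1121 = 5901.9 Tg; kt = 0.1121 × 14.9 = 1.671, e^(−kt) = 0.1881.
M(14.9) = 5901.9 + (5010 − 5901.9) × 0.1881 = 5901.9 − 167.8 = 5734.1 Tg.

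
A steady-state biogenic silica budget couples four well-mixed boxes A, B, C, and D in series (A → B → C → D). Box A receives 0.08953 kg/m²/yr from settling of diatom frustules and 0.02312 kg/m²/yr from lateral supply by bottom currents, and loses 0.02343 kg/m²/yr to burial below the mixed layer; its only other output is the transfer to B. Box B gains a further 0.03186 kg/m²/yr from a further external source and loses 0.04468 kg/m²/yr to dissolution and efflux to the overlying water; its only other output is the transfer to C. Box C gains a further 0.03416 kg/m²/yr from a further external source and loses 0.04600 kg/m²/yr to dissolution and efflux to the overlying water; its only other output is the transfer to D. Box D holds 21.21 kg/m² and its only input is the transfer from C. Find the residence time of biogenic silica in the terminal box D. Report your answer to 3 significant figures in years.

329 yr

Box A: F(A→B) = (0.08953 + 0.02312) − 0.02343 = 0.089220 kg/m²/yr.
Box B: F(B→C) = (0.089220 + 0.03186) − 0.04468 = 0.076400 kg/m²/yr.
Box C: F(C→D) = (0.076400 + 0.03416) − 0.04600 = 0.064560 kg/m²/yr.
Box D throughput = its input = 0.064560 kg/m²/yr; τ = 21.21 / 0.064560 = 328.5 yr.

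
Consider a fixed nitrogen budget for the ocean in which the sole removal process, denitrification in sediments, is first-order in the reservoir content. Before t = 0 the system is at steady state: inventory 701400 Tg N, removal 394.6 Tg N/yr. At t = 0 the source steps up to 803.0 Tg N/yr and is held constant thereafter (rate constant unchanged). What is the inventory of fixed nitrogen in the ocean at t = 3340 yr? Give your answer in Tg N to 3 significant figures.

Residence time τ = M₀/F₀ = 1777 yr. The eventual steady state is M_∞ = M₀·(F₁/F₀) = 701400 × 803.0/394.6 = 1.4273×10^6 Tg N.
The anomaly ΔM(t) = M(t) − M_∞ decays as ΔM₀·e^(−t/τ) with ΔM₀ = 701400 − 1.4273×10^6 = −725900 Tg N.
At t = 3340 yr, e^(−t/τ) = e^(−1.879) = 0.1527, so ΔM = −110900 Tg N and M = 1.4273×10^6 − 110900 = 1.3165×10^6 Tg N.

1.32×10^6 Tg N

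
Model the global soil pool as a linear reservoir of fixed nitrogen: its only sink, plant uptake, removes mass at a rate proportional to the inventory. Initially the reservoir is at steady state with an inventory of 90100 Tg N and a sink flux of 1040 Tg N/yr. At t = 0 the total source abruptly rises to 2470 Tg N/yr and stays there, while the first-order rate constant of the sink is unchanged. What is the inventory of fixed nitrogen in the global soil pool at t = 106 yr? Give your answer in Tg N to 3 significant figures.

Residence time τ = M₀/F₀ = 86.63 yr. The eventual steady state is M_∞ = M₀·(F₁/F₀) = 90100 × 2470/1040 = 213990 Tg N.
The anomaly ΔM(t) = M(t) − M_∞ decays as ΔM₀·e^(−t/τ) with ΔM₀ = 90100 − 213990 = −123900 Tg N.
At t = 106 yr, e^(−t/τ) = e^(−1.224) = 0.2942, so ΔM = −36450 Tg N and M = 213990 − 36450 = 177540 Tg N.

178000 Tg N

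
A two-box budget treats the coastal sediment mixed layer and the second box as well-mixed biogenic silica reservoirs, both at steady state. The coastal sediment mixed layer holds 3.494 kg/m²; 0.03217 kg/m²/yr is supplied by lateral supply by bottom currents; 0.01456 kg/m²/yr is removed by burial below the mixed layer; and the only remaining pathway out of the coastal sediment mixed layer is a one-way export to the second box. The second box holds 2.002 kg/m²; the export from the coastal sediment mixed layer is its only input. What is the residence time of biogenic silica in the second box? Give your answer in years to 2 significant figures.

Balance the coastal sediment mixed layer: ΣF_in = 0.032170 kg/m²/yr.
Export to the second box = ΣF_in − (0.01456) = 0.017610 kg/m²/yr.
At steady state the output of the second box equals its input, 0.017610 kg/m²/yr.
τ = M / F = 2.002 / 0.017610 = 113.7 yr.

110 yr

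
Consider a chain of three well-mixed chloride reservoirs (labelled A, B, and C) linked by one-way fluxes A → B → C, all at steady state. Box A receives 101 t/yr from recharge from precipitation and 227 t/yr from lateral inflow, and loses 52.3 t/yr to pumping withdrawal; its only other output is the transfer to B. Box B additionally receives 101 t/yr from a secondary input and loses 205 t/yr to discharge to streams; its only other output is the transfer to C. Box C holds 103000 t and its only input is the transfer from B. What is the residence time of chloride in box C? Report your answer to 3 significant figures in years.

600 yr

Box A: F(A→B) = (101 + 227) − 52.3 = 275.70 t/yr.
Box B: F(B→C) = (275.70 + 101) − 205 = 171.70 t/yr.
Box C throughput = its input = 171.70 t/yr; τ = 103000 / 171.70 = 599.9 yr.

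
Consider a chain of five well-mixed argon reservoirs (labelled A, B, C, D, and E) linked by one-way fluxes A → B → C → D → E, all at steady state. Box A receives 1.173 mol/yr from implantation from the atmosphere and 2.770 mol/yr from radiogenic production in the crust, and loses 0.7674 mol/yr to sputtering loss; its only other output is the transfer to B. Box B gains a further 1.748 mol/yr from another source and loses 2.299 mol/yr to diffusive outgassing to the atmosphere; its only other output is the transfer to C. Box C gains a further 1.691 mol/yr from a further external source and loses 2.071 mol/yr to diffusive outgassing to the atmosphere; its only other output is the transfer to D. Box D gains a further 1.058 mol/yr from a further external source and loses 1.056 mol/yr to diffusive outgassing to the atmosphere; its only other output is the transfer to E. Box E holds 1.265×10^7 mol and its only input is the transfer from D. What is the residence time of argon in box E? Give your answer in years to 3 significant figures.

5.63×10^6 yr

Box A: F(A→B) = (1.173 + 2.770) − 0.7674 = 3.1756 mol/yr.
Box B: F(B→C) = (3.1756 + 1.748) − 2.299 = 2.6246 mol/yr.
Box C: F(C→D) = (2.6246 + 1.691) − 2.071 = 2.2446 mol/yr.
Box D: F(D→E) = (2.2446 + 1.058) − 1.056 = 2.2466 mol/yr.
Box E throughput = its input = 2.2466 mol/yr; τ = 1.265×10^7 / 2.2466 = 5.631×10^6 yr.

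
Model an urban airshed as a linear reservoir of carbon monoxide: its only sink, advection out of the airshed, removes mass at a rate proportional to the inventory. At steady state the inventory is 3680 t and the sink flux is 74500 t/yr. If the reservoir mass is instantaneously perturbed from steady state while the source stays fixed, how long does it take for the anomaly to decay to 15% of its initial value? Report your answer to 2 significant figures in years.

For a linear reservoir the anomaly decays as exp(−t/τ) with τ = M/F = 3680/74500 = 0.04940 yr.
exp(−t/τ) = 0.15 ⇒ t = −τ ln(0.15) = 0.04940 × 1.897 = 0.09371 yr.

0.094 yr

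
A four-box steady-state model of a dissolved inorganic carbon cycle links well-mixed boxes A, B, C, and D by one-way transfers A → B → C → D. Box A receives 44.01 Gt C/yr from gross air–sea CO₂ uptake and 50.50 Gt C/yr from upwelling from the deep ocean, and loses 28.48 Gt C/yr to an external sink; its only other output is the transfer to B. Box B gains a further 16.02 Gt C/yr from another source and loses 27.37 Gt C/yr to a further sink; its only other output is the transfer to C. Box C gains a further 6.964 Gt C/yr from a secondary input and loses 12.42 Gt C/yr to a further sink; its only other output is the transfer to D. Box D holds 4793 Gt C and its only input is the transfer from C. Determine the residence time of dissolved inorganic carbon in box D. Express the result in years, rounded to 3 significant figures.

Box A: F(A→B) = (44.01 + 50.50) − 28.48 = 66.030 Gt C/yr.
Box B: F(B→C) = (66.030 + 16.02) − 27.37 = 54.680 Gt C/yr.
Box C: F(C→D) = (54.680 + 6.964) − 12.42 = 49.224 Gt C/yr.
Box D throughput = its input = 49.224 Gt C/yr; τ = 4793 / 49.224 = 97.37 yr.

97.4 yr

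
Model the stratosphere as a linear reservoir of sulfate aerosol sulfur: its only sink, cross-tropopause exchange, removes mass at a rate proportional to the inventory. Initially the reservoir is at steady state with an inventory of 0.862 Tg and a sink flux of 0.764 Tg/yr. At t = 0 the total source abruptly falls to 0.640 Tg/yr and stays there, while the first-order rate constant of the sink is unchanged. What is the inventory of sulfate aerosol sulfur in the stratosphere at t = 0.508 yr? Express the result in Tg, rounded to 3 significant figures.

0.811 Tg

The sink rate constant is k = F₀/M₀ = 0.764/0.862 = 0.8863 yr⁻¹.
Solving dM/dt = F₁ − kM with M(0) = M₀ gives M(t) = F₁/k + (M₀ − F₁/k)·e^(−kt).
F₁/k = 0.640/0.8863 = 0.72209 Tg; kt = 0.8863 × 0.508 = 0.4502, e^(−kt) = 0.6375.
M(0.508) = 0.72209 + (0.862 − 0.72209) × 0.6375 = 0.72209 + 0.08919 = 0.81128 Tg.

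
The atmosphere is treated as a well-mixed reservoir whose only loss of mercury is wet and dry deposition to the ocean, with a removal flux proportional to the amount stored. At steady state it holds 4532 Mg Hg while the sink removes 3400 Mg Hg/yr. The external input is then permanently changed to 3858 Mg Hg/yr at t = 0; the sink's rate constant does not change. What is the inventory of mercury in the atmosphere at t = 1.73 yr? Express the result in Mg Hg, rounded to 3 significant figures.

4980 Mg Hg

The sink rate constant is k = F₀/M₀ = 3400/4532 = 0.7502 yr⁻¹.
Solving dM/dt = F₁ − kM with M(0) = M₀ gives M(t) = F₁/k + (M₀ − F₁/k)·e^(−kt).
F₁/k = 3858/0.7502 = 5142.5 Mg Hg; kt = 0.7502 × 1.73 = 1.298, e^(−kt) = 0.2731.
M(1.73) = 5142.5 + (4532 − 5142.5) × 0.2731 = 5142.5 − 166.7 = 4975.8 Mg Hg.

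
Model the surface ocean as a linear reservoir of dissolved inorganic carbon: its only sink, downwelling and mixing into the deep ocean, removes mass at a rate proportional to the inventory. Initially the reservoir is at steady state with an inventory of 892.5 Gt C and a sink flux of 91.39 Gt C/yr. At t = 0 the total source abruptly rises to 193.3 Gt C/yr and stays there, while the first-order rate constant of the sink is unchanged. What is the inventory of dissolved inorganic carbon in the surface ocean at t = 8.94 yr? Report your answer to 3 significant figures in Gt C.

τ = M₀/F₀ = 892.5/91.39 = 9.766 yr; rate constant k = 1/τ.
New steady state M_∞ = F₁/k = F₁·τ = 193.3 × 9.766 = 1887.7 Gt C.
M(t) = M_∞ + (M₀ − M_∞)·e^(−t/τ); t/τ = 8.94/9.766 = 0.9154, so e^(−t/τ) = 0.4003.
M(t) = 1887.7 − 995.2 × 0.4003 = 1489.3 Gt C.

1490 Gt C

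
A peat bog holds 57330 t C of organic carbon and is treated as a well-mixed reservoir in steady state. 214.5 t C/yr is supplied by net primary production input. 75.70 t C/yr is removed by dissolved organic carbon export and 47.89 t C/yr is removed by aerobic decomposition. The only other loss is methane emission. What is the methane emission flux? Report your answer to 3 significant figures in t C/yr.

90.9 t C/yr

At steady state ΣF_in = ΣF_out.
ΣF_in = 214.50 t C/yr.
Methane emission flux = ΣF_in − (75.70 + 47.89) = 214.50 − 123.6 = 90.91 t C/yr.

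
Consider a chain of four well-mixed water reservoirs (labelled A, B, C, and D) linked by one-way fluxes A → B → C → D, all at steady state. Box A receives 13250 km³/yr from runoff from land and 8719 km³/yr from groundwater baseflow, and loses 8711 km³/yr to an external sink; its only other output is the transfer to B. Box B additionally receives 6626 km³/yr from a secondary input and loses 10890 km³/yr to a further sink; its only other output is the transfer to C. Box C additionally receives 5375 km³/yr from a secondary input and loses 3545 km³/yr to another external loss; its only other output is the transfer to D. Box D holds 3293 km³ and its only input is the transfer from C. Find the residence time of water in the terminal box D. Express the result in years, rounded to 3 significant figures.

Box A: F(A→B) = (13250 + 8719) − 8711 = 13258 km³/yr.
Box B: F(B→C) = (13258 + 6626) − 10890 = 8994.0 km³/yr.
Box C: F(C→D) = (8994.0 + 5375) − 3545 = 10824 km³/yr.
Box D throughput = its input = 10824 km³/yr; τ = 3293 / 10824 = 0.3042 yr.

0.304 yr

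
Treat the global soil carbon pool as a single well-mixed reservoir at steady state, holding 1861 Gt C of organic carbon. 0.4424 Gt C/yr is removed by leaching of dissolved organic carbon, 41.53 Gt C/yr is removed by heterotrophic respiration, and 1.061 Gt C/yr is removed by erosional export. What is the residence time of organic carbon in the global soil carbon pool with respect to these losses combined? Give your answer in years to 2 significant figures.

Total removal = 0.4424 + 41.53 + 1.061 = 43.033 Gt C/yr.
τ = M / ΣF_out = 1861 / 43.033 = 43.25 yr.

43 yr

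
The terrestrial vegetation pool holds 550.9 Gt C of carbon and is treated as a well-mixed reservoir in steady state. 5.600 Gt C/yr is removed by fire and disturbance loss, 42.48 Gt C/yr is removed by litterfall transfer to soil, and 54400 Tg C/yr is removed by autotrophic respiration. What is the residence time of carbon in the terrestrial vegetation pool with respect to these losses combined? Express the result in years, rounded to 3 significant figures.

5.38 yr

Convert the autotrophic respiration flux: 54400 Tg C/yr = 54.40 Gt C/yr.
Total removal = 5.600 + 42.48 + 54.40 = 102.48 Gt C/yr.
τ = M / ΣF_out = 550.9 / 102.48 = 5.376 yr.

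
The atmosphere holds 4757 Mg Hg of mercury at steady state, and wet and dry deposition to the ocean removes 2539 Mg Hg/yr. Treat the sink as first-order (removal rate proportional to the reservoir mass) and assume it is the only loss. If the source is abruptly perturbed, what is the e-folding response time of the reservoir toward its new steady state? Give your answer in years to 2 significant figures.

1.9 yr

For a linear reservoir the response time equals the residence time τ = M/F.
τ = 4757 / 2539 = 1.874 yr.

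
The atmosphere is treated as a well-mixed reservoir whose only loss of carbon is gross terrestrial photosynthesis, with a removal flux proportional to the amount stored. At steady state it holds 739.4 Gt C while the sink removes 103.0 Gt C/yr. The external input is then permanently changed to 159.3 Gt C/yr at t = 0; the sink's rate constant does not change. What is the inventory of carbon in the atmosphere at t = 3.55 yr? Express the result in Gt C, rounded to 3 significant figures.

τ = M₀/F₀ = 739.4/103.0 = 7.179 yr; rate constant k = 1/τ.
New steady state M_∞ = F₁/k = F₁·τ = 159.3 × 7.179 = 1143.6 Gt C.
M(t) = M_∞ + (M₀ − M_∞)·e^(−t/τ); t/τ = 3.55/7.179 = 0.4945, so e^(−t/τ) = 0.6099.
M(t) = 1143.6 − 404.2 × 0.6099 = 897.08 Gt C.

897 Gt C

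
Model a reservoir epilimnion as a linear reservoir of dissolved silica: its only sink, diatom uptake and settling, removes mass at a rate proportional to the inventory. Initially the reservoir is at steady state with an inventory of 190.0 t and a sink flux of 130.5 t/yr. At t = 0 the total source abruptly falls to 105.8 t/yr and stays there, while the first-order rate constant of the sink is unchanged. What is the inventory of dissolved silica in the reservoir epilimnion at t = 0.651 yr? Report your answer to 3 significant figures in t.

Residence time τ = M₀/F₀ = 1.456 yr. The eventual steady state is M_∞ = M₀·(F₁/F₀) = 190.0 × 105.8/130.5 = 154.04 t.
The anomaly ΔM(t) = M(t) − M_∞ decays as ΔM₀·e^(−t/τ) with ΔM₀ = 190.0 − 154.04 = 35.96 t.
At t = 0.651 yr, e^(−t/τ) = e^(−0.4471) = 0.6395, so ΔM = 23.00 t and M = 154.04 + 23.00 = 177.03 t.

177 t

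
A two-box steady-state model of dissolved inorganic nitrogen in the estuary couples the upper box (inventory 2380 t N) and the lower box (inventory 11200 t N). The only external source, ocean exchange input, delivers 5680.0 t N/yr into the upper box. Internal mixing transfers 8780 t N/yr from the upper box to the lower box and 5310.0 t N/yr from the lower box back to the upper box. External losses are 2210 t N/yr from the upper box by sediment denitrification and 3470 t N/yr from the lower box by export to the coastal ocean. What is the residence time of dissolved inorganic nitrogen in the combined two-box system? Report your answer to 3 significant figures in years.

For the system as a whole, the A↔B exchange is internal and contributes nothing to the throughput; only the external sinks remove mass.
M_total = 2380 + 11200 = 13580 t N.
ΣF_external_out = 2210 + 3470 = 5680.0 t N/yr.
τ = M_total / ΣF_ext = 13580 / 5680.0 = 2.391 yr.

2.39 yr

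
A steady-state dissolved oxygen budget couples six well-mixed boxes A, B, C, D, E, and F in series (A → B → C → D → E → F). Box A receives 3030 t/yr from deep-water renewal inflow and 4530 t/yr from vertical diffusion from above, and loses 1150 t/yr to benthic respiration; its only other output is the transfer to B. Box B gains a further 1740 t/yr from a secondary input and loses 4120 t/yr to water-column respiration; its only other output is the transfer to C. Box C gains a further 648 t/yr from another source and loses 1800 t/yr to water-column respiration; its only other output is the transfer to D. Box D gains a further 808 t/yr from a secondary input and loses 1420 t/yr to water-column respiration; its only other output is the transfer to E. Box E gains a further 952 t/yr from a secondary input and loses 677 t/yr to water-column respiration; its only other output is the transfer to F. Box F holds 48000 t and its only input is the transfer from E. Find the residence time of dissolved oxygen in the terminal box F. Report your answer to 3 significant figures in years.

18.9 yr

Box A: F(A→B) = (3030 + 4530) − 1150 = 6410.0 t/yr.
Box B: F(B→C) = (6410.0 + 1740) − 4120 = 4030.0 t/yr.
Box C: F(C→D) = (4030.0 + 648) − 1800 = 2878.0 t/yr.
Box D: F(D→E) = (2878.0 + 808) − 1420 = 2266.0 t/yr.
Box E: F(E→F) = (2266.0 + 952) − 677 = 2541.0 t/yr.
Box F throughput = its input = 2541.0 t/yr; τ = 48000 / 2541.0 = 18.89 yr.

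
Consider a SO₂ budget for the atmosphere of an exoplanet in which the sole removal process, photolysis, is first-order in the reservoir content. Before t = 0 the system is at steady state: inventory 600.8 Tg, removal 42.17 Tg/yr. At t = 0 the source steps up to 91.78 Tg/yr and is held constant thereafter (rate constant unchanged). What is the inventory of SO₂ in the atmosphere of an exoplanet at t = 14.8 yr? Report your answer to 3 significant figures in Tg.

1060 Tg

Residence time τ = M₀/F₀ = 14.25 yr. The eventual steady state is M_∞ = M₀·(F₁/F₀) = 600.8 × 91.78/42.17 = 1307.6 Tg.
The anomaly ΔM(t) = M(t) − M_∞ decays as ΔM₀·e^(−t/τ) with ΔM₀ = 600.8 − 1307.6 = −706.8 Tg.
At t = 14.8 yr, e^(−t/τ) = e^(−1.039) = 0.3539, so ΔM = −250.1 Tg and M = 1307.6 − 250.1 = 1057.5 Tg.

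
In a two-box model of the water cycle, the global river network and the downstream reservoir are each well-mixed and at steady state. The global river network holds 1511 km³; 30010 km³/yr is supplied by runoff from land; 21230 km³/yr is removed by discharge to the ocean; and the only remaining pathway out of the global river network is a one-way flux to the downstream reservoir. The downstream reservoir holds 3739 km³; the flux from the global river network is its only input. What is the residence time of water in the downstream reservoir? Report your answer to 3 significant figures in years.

Balance the global river network: ΣF_in = 30010 km³/yr.
Flux to the downstream reservoir = ΣF_in − (21230) = 8780.0 km³/yr.
At steady state the output of the downstream reservoir equals its input, 8780.0 km³/yr.
τ = M / F = 3739 / 8780.0 = 0.4259 yr.

0.426 yr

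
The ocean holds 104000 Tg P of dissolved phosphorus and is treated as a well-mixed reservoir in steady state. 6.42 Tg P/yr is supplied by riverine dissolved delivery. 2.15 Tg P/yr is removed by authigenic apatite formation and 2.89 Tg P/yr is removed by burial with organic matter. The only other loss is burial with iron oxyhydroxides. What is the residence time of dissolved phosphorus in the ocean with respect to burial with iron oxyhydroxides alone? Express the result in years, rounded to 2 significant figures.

At steady state ΣF_in = ΣF_out.
ΣF_in = 6.4200 Tg P/yr.
Burial with iron oxyhydroxides flux = ΣF_in − (2.15 + 2.89) = 6.4200 − 5.040 = 1.380 Tg P/yr.
τ = M / F = 104000 / 1.380 = 75360 yr.

75000 yr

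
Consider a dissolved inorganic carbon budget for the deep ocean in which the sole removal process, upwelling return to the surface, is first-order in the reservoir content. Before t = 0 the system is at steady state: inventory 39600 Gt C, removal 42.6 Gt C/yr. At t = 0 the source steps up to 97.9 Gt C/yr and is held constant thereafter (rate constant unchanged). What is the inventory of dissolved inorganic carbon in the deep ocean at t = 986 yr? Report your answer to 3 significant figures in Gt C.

73200 Gt C

The sink rate constant is k = F₀/M₀ = 42.6/39600 = 0.001076 yr⁻¹.
Solving dM/dt = F₁ − kM with M(0) = M₀ gives M(t) = F₁/k + (M₀ − F₁/k)·e^(−kt).
F₁/k = 97.9/0.001076 = 91006 Gt C; kt = 0.001076 × 986 = 1.061, e^(−kt) = 0.3462.
M(986) = 91006 + (39600 − 91006) × 0.3462 = 91006 − 17800 = 73208 Gt C.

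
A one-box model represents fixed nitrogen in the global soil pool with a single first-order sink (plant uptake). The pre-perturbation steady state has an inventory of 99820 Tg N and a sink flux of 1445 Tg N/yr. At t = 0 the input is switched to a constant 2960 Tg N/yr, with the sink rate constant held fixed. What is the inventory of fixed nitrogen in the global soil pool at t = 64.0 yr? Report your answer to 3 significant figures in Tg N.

Residence time τ = M₀/F₀ = 69.08 yr. The eventual steady state is M_∞ = M₀·(F₁/F₀) = 99820 × 2960/1445 = 204480 Tg N.
The anomaly ΔM(t) = M(t) − M_∞ decays as ΔM₀·e^(−t/τ) with ΔM₀ = 99820 − 204480 = −104700 Tg N.
At t = 64.0 yr, e^(−t/τ) = e^(−0.9265) = 0.3959, so ΔM = −41440 Tg N and M = 204480 − 41440 = 163040 Tg N.

163000 Tg N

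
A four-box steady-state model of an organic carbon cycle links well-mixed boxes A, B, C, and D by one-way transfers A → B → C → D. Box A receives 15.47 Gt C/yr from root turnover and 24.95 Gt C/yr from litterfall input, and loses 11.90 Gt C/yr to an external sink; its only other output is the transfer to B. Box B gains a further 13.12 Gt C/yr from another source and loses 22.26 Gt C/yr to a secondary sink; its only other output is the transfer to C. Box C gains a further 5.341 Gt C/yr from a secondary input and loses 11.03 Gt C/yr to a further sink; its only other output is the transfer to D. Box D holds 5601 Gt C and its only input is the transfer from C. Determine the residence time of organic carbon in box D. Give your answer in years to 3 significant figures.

Box A: F(A→B) = (15.47 + 24.95) − 11.90 = 28.520 Gt C/yr.
Box B: F(B→C) = (28.520 + 13.12) − 22.26 = 19.380 Gt C/yr.
Box C: F(C→D) = (19.380 + 5.341) − 11.03 = 13.691 Gt C/yr.
Box D throughput = its input = 13.691 Gt C/yr; τ = 5601 / 13.691 = 409.1 yr.

409 yr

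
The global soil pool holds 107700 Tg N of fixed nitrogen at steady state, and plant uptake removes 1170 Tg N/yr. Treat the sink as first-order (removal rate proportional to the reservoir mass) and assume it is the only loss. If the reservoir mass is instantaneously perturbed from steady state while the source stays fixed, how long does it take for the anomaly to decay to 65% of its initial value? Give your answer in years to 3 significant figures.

For a linear reservoir the anomaly decays as exp(−t/τ) with τ = M/F = 107700/1170 = 92.05 yr.
exp(−t/τ) = 0.65 ⇒ t = −τ ln(0.65) = 92.05 × 0.4308 = 39.65 yr.

39.7 yr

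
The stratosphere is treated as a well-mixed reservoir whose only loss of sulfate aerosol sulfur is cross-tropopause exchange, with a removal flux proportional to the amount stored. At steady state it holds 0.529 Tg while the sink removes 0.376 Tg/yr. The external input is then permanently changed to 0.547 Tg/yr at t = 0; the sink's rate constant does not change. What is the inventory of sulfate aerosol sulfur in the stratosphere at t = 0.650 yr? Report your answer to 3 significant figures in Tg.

The sink rate constant is k = F₀/M₀ = 0.376/0.529 = 0.7108 yr⁻¹.
Solving dM/dt = F₁ − kM with M(0) = M₀ gives M(t) = F₁/k + (M₀ − F₁/k)·e^(−kt).
F₁/k = 0.547/0.7108 = 0.76958 Tg; kt = 0.7108 × 0.650 = 0.4620, e^(−kt) = 0.6300.
M(0.650) = 0.76958 + (0.529 − 0.76958) × 0.6300 = 0.76958 − 0.1516 = 0.61801 Tg.

0.618 Tg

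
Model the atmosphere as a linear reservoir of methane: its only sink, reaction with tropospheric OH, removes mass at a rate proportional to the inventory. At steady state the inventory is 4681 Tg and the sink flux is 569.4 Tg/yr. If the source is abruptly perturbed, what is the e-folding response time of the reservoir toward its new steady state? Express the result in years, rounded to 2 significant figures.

For a linear reservoir the response time equals the residence time τ = M/F.
τ = 4681 / 569.4 = 8.221 yr.

8.2 yr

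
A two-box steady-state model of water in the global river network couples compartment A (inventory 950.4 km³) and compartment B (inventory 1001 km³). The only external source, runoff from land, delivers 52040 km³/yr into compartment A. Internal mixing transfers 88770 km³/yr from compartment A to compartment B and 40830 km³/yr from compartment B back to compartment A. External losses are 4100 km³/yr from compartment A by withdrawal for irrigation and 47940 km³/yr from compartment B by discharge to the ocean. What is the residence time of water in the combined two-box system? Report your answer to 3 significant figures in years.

0.0375 yr

Treat the two boxes together as one reservoir: the mixing fluxes between them are internal recycling, so τ = ΣM / Σ(external losses).
M_total = 950.4 + 1001 = 1951.4 km³.
ΣF_external_out = 4100 + 47940 = 52040 km³/yr.
τ = M_total / ΣF_ext = 1951.4 / 52040 = 0.03750 yr.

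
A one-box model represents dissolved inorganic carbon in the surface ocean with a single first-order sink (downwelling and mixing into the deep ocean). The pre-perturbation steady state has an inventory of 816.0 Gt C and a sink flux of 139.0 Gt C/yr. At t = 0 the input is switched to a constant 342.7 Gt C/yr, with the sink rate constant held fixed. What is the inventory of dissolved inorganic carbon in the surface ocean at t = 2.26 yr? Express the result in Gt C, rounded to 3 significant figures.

1200 Gt C

Residence time τ = M₀/F₀ = 5.871 yr. The eventual steady state is M_∞ = M₀·(F₁/F₀) = 816.0 × 342.7/139.0 = 2011.8 Gt C.
The anomaly ΔM(t) = M(t) − M_∞ decays as ΔM₀·e^(−t/τ) with ΔM₀ = 816.0 − 2011.8 = −1196 Gt C.
At t = 2.26 yr, e^(−t/τ) = e^(−0.3850) = 0.6805, so ΔM = −813.7 Gt C and M = 2011.8 − 813.7 = 1198.1 Gt C.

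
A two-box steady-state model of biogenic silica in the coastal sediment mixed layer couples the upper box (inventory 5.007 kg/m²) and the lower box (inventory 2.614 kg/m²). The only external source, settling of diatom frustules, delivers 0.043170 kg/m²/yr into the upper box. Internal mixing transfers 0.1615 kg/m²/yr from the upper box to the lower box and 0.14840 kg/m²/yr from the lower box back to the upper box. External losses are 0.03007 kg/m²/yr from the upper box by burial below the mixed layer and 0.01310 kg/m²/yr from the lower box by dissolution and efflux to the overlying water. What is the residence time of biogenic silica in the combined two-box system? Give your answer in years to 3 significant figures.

177 yr

Treat the two boxes together as one reservoir: the mixing fluxes between them are internal recycling, so τ = ΣM / Σ(external losses).
M_total = 5.007 + 2.614 = 7.6210 kg/m².
ΣF_external_out = 0.03007 + 0.01310 = 0.043170 kg/m²/yr.
τ = M_total / ΣF_ext = 7.6210 / 0.043170 = 176.5 yr.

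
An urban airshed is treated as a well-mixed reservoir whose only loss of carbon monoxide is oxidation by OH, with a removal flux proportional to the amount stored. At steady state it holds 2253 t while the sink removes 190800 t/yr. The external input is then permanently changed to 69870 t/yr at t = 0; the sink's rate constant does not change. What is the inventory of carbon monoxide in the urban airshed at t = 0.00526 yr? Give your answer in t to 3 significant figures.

Residence time τ = M₀/F₀ = 0.01181 yr. The eventual steady state is M_∞ = M₀·(F₁/F₀) = 2253 × 69870/190800 = 825.04 t.
The anomaly ΔM(t) = M(t) − M_∞ decays as ΔM₀·e^(−t/τ) with ΔM₀ = 2253 − 825.04 = 1428 t.
At t = 0.00526 yr, e^(−t/τ) = e^(−0.4455) = 0.6405, so ΔM = 914.7 t and M = 825.04 + 914.7 = 1739.7 t.

1740 t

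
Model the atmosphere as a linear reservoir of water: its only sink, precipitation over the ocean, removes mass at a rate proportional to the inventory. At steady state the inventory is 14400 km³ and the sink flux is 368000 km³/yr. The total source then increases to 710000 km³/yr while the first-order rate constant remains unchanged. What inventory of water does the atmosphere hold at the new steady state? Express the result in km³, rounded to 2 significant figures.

Rate constant k = F/M = 368000 / 14400 = 25.56 yr⁻¹.
At the new steady state, source = k·M_new ⇒ M_new = 710000 / 25.56 = 27780 km³.
(Equivalently M_new = M × F_new/F_old = 14400 × 710000/368000.)

28000 km³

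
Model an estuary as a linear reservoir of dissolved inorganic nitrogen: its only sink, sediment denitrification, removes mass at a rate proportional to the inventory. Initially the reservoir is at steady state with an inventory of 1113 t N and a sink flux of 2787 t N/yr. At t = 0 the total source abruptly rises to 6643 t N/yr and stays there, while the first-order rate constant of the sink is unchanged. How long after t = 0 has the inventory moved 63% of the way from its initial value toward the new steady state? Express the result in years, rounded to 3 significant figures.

τ = M₀/F₀ = 1113/2787 = 0.3994 yr.
The remaining gap fraction is e^(−t/τ); 63% covered ⇒ e^(−t/τ) = 0.370.
t = −τ ln(0.370) = 0.3994 × 0.9943 = 0.3971 yr.

0.397 yr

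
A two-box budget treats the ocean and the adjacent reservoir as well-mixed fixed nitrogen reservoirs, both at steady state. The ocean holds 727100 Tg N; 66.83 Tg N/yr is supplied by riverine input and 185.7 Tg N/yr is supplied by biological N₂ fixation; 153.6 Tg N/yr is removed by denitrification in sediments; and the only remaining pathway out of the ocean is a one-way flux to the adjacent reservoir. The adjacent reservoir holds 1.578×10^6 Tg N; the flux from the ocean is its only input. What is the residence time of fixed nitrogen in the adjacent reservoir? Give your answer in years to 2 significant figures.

Balance the ocean: ΣF_in = 66.83 + 185.7 = 252.53 Tg N/yr.
Flux to the adjacent reservoir = ΣF_in − (153.6) = 98.930 Tg N/yr.
At steady state the output of the adjacent reservoir equals its input, 98.930 Tg N/yr.
τ = M / F = 1.578×10^6 / 98.930 = 15950 yr.

16000 yr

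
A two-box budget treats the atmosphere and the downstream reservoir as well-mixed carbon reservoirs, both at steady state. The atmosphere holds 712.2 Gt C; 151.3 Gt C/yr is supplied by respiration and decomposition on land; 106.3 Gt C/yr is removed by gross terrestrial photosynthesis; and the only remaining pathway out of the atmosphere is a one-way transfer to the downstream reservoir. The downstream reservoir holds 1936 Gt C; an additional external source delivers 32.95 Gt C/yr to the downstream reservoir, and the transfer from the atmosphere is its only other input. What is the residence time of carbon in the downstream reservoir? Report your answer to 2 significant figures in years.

Balance the atmosphere: ΣF_in = 151.30 Gt C/yr.
Transfer to the downstream reservoir = ΣF_in − (106.3) = 45.000 Gt C/yr.
Total input to the downstream reservoir = 45.000 + 32.95 = 77.950 Gt C/yr; at steady state this equals its total output.
τ = M / F = 1936 / 77.950 = 24.84 yr.

25 yr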